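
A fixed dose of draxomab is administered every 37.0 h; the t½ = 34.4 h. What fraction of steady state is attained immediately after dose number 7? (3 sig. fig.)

0.995

k = ln 2 / 34.4 = 0.02015 h⁻¹
f_n = 1 − e^(−nkτ) = 1 − e^(−7 × 0.02015 × 37.0) = 1 − e^(−5.219) = 1 − 0.005414 ≈ 0.995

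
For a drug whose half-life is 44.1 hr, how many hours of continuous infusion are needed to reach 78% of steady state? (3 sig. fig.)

k = ln 2 / 44.1 = 0.01572 hr⁻¹
f = 1 − e^(−kt)  ⇒  t = −ln(1 − f) / k
t = −ln(1 − 0.78) / 0.01572 = 1.514 / 0.01572 ≈ 96.3 hours

96.3 hours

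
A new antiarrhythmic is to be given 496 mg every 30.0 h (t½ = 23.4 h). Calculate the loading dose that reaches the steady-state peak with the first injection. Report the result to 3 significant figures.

842 mg

k = ln 2 / 23.4 = 0.02962 h⁻¹
Accumulation ratio R = 1 / (1 − e^(−kτ)) = 1 / (1 − e^(−0.02962×30.0)) = 1 / (1 − 0.4112) = 1.698
Loading dose = maintenance dose × R = 496 × 1.698 ≈ 842 mg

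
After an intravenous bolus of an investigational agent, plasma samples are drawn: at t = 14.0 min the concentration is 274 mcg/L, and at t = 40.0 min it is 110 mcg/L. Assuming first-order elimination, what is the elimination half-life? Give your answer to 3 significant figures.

k = ln(C₁/C₂) / (t₂ − t₁) = ln(274/110) / (40.0 − 14.0)
  = 0.9126 / 26.00 = 0.03510 min⁻¹
t½ = ln 2 / k = ln 2 / 0.03510 ≈ 19.7 minutes

19.7 minutes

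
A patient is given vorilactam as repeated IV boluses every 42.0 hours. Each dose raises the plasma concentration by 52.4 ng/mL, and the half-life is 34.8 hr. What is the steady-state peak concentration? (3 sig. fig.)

k = ln 2 / 34.8 = 0.01992 hr⁻¹
Fraction remaining after one interval: e^(−kτ) = e^(−0.01992 × 42.0) = 0.4332
R = 1 / (1 − 0.4332) = 1.764
Css,max = 52.4 × 1.764 ≈ 92.4 ng/mL

92.4 ng/mL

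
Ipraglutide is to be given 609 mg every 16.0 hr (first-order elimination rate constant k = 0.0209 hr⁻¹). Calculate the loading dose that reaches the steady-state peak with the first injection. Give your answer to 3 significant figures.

2140 mg

Accumulation ratio R = 1 / (1 − e^(−kτ)) = 1 / (1 − e^(−0.02090×16.0)) = 1 / (1 − 0.7158) = 3.518
Loading dose = maintenance dose × R = 609 × 3.518 ≈ 2140 mg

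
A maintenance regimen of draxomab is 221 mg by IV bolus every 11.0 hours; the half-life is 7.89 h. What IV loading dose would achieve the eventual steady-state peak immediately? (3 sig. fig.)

k = ln 2 / 7.89 = 0.08785 h⁻¹
Accumulation ratio R = 1 / (1 − e^(−kτ)) = 1 / (1 − e^(−0.08785×11.0)) = 1 / (1 − 0.3805) = 1.614
Loading dose = maintenance dose × R = 221 × 1.614 ≈ 357 mg

357 mg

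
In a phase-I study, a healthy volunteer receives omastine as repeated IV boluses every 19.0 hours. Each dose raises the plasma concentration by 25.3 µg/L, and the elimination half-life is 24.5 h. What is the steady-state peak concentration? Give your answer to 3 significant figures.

60.8 µg/L

k = ln 2 / 24.5 = 0.02829 h⁻¹
Fraction remaining after one interval: e^(−kτ) = e^(−0.02829 × 19.0) = 0.5842
R = 1 / (1 − 0.5842) = 2.405
Css,max = 25.3 × 2.405 ≈ 60.8 µg/L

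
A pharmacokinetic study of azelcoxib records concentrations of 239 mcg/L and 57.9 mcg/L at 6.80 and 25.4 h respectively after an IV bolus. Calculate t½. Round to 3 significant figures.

9.09 hours

k = ln(C₁/C₂) / (t₂ − t₁) = ln(239/57.9) / (25.4 − 6.80)
  = 1.418 / 18.60 = 0.07622 h⁻¹
t½ = ln 2 / k = ln 2 / 0.07622 ≈ 9.09 hours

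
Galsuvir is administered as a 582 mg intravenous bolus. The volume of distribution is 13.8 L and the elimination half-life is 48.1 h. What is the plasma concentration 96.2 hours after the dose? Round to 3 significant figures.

C₀ = dose / V = 582 / 13.8 = 42.17 mg/L
k = ln 2 / 48.1 = 0.01441 h⁻¹
C(t) = C₀ e^(−kt) = 42.17 × e^(−0.01441 × 96.2) = 42.17 × e^(−1.386) = 42.17 × 0.2500 ≈ 10.5 mg/L

10.5 mg/L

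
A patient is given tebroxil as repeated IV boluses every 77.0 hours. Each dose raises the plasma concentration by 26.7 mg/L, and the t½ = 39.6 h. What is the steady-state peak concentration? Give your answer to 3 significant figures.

k = ln 2 / 39.6 = 0.01750 h⁻¹
Fraction remaining after one interval: e^(−kτ) = e^(−0.01750 × 77.0) = 0.2598
R = 1 / (1 − 0.2598) = 1.351
Css,max = 26.7 × 1.351 ≈ 36.1 mg/L

36.1 mg/L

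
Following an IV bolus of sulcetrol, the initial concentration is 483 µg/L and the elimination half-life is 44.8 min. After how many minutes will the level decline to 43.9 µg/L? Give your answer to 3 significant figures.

155 minutes

k = ln 2 / 44.8 = 0.01547 min⁻¹
C(t) = C₀ e^(−kt)  ⇒  t = ln(C₀/C) / k
t = ln(483/43.9) / 0.01547 = 2.398 / 0.01547 ≈ 155 minutes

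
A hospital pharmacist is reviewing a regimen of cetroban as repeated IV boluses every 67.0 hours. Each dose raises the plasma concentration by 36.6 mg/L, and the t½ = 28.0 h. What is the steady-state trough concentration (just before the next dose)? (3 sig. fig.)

k = ln 2 / 28.0 = 0.02476 h⁻¹
Fraction remaining after one interval: e^(−kτ) = e^(−0.02476 × 67.0) = 0.1904
R = 1 / (1 − 0.1904) = 1.235
Css,max = 36.6 × 1.235 = 45.21 mg/L
Css,min = Css,max × e^(−kτ) = 45.21 × 0.1904 ≈ 8.61 mg/L

8.61 mg/L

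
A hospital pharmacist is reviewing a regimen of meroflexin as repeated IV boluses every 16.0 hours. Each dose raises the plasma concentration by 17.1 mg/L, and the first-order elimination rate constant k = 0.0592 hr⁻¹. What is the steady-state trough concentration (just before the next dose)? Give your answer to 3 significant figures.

10.8 mg/L

Fraction remaining after one interval: e^(−kτ) = e^(−0.05920 × 16.0) = 0.3878
R = 1 / (1 − 0.3878) = 1.634
Css,max = 17.1 × 1.634 = 27.93 mg/L
Css,min = Css,max × e^(−kτ) = 27.93 × 0.3878 ≈ 10.8 mg/L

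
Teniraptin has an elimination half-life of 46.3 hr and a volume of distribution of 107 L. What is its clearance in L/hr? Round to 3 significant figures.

k = ln 2 / t½ = ln 2 / 46.3 = 0.01497 hr⁻¹
CL = k · V = 0.01497 × 107 ≈ 1.60 L/hr

1.60 L/hr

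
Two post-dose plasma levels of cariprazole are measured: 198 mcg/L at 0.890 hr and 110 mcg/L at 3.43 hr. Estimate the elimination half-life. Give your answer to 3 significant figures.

3.00 hours

k = ln(C₁/C₂) / (t₂ − t₁) = ln(198/110) / (3.43 − 0.890)
  = 0.5878 / 2.540 = 0.2314 hr⁻¹
t½ = ln 2 / k = ln 2 / 0.2314 ≈ 3.00 hours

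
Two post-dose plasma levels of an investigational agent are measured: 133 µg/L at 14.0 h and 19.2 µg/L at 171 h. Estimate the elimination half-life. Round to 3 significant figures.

56.2 hours

k = ln(C₁/C₂) / (t₂ − t₁) = ln(133/19.2) / (171 − 14.0)
  = 1.935 / 157.0 = 0.01233 h⁻¹
t½ = ln 2 / k = ln 2 / 0.01233 ≈ 56.2 hours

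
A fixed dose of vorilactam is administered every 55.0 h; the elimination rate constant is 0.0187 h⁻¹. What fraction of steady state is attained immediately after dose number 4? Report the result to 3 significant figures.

f_n = 1 − e^(−nkτ) = 1 − e^(−4 × 0.01870 × 55.0) = 1 − e^(−4.114) = 1 − 0.01634 ≈ 0.984

0.984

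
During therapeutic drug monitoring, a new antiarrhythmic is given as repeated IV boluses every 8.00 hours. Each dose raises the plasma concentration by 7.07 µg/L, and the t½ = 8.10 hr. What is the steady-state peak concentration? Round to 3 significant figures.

14.3 µg/L

k = ln 2 / 8.10 = 0.08557 hr⁻¹
Fraction remaining after one interval: e^(−kτ) = e^(−0.08557 × 8.00) = 0.5043
R = 1 / (1 − 0.5043) = 2.017
Css,max = 7.07 × 2.017 ≈ 14.3 µg/L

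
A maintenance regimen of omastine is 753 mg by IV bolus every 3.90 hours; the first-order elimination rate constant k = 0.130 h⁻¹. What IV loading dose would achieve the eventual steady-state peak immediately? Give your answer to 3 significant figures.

1890 mg

Accumulation ratio R = 1 / (1 − e^(−kτ)) = 1 / (1 − e^(−0.1300×3.90)) = 1 / (1 − 0.6023) = 2.514
Loading dose = maintenance dose × R = 753 × 2.514 ≈ 1890 mg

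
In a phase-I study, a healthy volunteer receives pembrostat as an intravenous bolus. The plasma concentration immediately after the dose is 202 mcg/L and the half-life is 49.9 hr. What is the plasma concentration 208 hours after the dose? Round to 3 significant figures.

k = ln 2 / 49.9 = 0.01389 hr⁻¹
208 hr is 4.168 half-lives, so C = 202 × (1/2)^4.168 = 202 × 0.05562 ≈ 11.2 mcg/L

11.2 mcg/L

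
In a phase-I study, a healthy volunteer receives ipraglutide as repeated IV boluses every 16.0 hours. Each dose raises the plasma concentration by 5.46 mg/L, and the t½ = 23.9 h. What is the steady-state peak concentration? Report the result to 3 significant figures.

k = ln 2 / 23.9 = 0.02900 h⁻¹
Fraction remaining after one interval: e^(−kτ) = e^(−0.02900 × 16.0) = 0.6287
R = 1 / (1 − 0.6287) = 2.694
Css,max = 5.46 × 2.694 ≈ 14.7 mg/L

14.7 mg/L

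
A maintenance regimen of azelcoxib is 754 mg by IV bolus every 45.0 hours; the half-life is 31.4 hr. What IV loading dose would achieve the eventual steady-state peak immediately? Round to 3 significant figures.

k = ln 2 / 31.4 = 0.02207 hr⁻¹
Accumulation ratio R = 1 / (1 − e^(−kτ)) = 1 / (1 − e^(−0.02207×45.0)) = 1 / (1 − 0.3703) = 1.588
Loading dose = maintenance dose × R = 754 × 1.588 ≈ 1200 mg

1200 mg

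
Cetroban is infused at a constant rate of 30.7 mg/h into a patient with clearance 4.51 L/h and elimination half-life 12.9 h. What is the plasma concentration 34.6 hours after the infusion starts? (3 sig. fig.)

Css = rate / CL = 30.7 / 4.51 = 6.807 µg/mL
k = ln 2 / 12.9 = 0.05373 h⁻¹
C(t) = Css (1 − e^(−kt)) = 6.807 × (1 − e^(−1.859)) = 6.807 × 0.8442 ≈ 5.75 µg/mL

5.75 µg/mL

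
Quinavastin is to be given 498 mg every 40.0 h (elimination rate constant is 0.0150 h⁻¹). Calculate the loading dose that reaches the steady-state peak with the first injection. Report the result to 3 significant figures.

Accumulation ratio R = 1 / (1 − e^(−kτ)) = 1 / (1 − e^(−0.01500×40.0)) = 1 / (1 − 0.5488) = 2.216
Loading dose = maintenance dose × R = 498 × 2.216 ≈ 1100 mg

1100 mg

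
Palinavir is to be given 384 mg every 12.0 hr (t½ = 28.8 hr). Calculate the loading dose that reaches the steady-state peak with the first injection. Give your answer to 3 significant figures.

1530 mg

k = ln 2 / 28.8 = 0.02407 hr⁻¹
Accumulation ratio R = 1 / (1 − e^(−kτ)) = 1 / (1 − e^(−0.02407×12.0)) = 1 / (1 − 0.7492) = 3.987
Loading dose = maintenance dose × R = 384 × 3.987 ≈ 1530 mg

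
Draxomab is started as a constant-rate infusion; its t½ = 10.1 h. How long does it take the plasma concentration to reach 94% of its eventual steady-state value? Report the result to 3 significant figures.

k = ln 2 / 10.1 = 0.06863 h⁻¹
f = 1 − e^(−kt)  ⇒  t = −ln(1 − f) / k
t = −ln(1 − 0.94) / 0.06863 = 2.813 / 0.06863 ≈ 41.0 hours

41.0 hours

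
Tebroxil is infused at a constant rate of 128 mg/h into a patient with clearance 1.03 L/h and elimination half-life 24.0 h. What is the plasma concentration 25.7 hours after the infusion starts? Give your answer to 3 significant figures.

Css = rate / CL = 128 / 1.03 = 124.3 mg/L
k = ln 2 / 24.0 = 0.02888 h⁻¹
C(t) = Css (1 − e^(−kt)) = 124.3 × (1 − e^(−0.7422)) = 124.3 × 0.5240 ≈ 65.1 mg/L

65.1 mg/L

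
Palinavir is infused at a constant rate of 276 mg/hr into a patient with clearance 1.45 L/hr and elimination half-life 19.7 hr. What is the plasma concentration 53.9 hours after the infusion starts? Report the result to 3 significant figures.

162 µg/mL

Css = rate / CL = 276 / 1.45 = 190.3 µg/mL
k = ln 2 / 19.7 = 0.03519 hr⁻¹
C(t) = Css (1 − e^(−kt)) = 190.3 × (1 − e^(−1.896)) = 190.3 × 0.8499 ≈ 162 µg/mL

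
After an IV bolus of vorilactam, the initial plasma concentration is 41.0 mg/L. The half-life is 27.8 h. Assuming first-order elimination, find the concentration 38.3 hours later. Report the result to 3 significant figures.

15.8 mg/L

k = ln 2 / 27.8 = 0.02493 h⁻¹
C(t) = C₀ e^(−kt) = 41.0 × e^(−0.02493 × 38.3) = 41.0 × e^(−0.9549) = 41.0 × 0.3848 ≈ 15.8 mg/L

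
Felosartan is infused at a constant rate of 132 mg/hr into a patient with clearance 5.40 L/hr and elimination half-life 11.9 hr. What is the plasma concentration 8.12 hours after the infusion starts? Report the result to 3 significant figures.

Css = rate / CL = 132 / 5.40 = 24.44 µg/mL
k = ln 2 / 11.9 = 0.05825 hr⁻¹
C(t) = Css (1 − e^(−kt)) = 24.44 × (1 − e^(−0.4730)) = 24.44 × 0.3769 ≈ 9.21 µg/mL

9.21 µg/mL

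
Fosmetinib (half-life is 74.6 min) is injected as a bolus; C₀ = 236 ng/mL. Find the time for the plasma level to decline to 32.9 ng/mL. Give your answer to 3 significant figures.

212 minutes

k = ln 2 / 74.6 = 0.009292 min⁻¹
C(t) = C₀ e^(−kt)  ⇒  t = ln(C₀/C) / k
t = ln(236/32.9) / 0.009292 = 1.970 / 0.009292 ≈ 212 minutes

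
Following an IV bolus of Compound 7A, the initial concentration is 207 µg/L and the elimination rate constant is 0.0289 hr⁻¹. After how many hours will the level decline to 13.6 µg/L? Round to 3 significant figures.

C(t) = C₀ e^(−kt)  ⇒  t = ln(C₀/C) / k
t = ln(207/13.6) / 0.02890 = 2.723 / 0.02890 ≈ 94.2 hours

94.2 hours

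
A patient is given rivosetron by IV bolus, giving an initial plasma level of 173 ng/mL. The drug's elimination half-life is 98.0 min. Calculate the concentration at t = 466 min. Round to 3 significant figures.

k = ln 2 / 98.0 = 0.007073 min⁻¹
466 min is 4.755 half-lives, so C = 173 × (1/2)^4.755 = 173 × 0.03703 ≈ 6.41 ng/mL

6.41 ng/mL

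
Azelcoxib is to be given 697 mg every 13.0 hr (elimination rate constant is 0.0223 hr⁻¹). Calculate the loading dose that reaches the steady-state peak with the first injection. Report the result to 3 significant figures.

2770 mg

Accumulation ratio R = 1 / (1 − e^(−kτ)) = 1 / (1 − e^(−0.02230×13.0)) = 1 / (1 − 0.7483) = 3.974
Loading dose = maintenance dose × R = 697 × 3.974 ≈ 2770 mg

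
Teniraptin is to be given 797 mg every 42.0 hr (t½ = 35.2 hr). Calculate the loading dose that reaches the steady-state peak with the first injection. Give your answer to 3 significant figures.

1420 mg

k = ln 2 / 35.2 = 0.01969 hr⁻¹
Accumulation ratio R = 1 / (1 − e^(−kτ)) = 1 / (1 − e^(−0.01969×42.0)) = 1 / (1 − 0.4373) = 1.777
Loading dose = maintenance dose × R = 797 × 1.777 ≈ 1420 mg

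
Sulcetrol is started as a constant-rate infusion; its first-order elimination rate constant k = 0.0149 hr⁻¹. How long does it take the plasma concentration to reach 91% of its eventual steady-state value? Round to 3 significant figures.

162 hours

f = 1 − e^(−kt)  ⇒  t = −ln(1 − f) / k
t = −ln(1 − 0.91) / 0.01490 = 2.408 / 0.01490 ≈ 162 hours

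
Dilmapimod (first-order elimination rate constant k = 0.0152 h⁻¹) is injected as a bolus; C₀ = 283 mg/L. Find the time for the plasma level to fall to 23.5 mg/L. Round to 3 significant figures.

164 hours

C(t) = C₀ e^(−kt)  ⇒  t = ln(C₀/C) / k
t = ln(283/23.5) / 0.01520 = 2.488 / 0.01520 ≈ 164 hours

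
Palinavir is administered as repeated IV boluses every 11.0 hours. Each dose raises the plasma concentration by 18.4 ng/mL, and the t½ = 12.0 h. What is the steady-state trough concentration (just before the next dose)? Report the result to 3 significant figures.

20.7 ng/mL

k = ln 2 / 12.0 = 0.05776 h⁻¹
Fraction remaining after one interval: e^(−kτ) = e^(−0.05776 × 11.0) = 0.5297
R = 1 / (1 − 0.5297) = 2.126
Css,max = 18.4 × 2.126 = 39.13 ng/mL
Css,min = Css,max × e^(−kτ) = 39.13 × 0.5297 ≈ 20.7 ng/mL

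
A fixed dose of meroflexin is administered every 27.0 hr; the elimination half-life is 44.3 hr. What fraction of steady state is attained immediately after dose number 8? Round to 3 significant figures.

k = ln 2 / 44.3 = 0.01565 hr⁻¹
f_n = 1 − e^(−nkτ) = 1 − e^(−8 × 0.01565 × 27.0) = 1 − e^(−3.380) = 1 − 0.03406 ≈ 0.966

0.966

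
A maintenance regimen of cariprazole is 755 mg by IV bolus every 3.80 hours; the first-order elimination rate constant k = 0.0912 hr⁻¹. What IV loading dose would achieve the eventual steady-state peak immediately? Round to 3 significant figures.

Accumulation ratio R = 1 / (1 − e^(−kτ)) = 1 / (1 − e^(−0.09120×3.80)) = 1 / (1 − 0.7071) = 3.414
Loading dose = maintenance dose × R = 755 × 3.414 ≈ 2580 mg

2580 mg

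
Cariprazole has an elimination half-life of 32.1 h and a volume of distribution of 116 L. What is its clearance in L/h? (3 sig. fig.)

k = ln 2 / t½ = ln 2 / 32.1 = 0.02159 h⁻¹
CL = k · V = 0.02159 × 116 ≈ 2.50 L/h

2.50 L/h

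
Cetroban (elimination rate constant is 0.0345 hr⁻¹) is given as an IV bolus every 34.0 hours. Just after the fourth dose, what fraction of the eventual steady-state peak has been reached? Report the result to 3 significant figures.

0.991

f_n = 1 − e^(−nkτ) = 1 − e^(−4 × 0.03450 × 34.0) = 1 − e^(−4.692) = 1 − 0.009168 ≈ 0.991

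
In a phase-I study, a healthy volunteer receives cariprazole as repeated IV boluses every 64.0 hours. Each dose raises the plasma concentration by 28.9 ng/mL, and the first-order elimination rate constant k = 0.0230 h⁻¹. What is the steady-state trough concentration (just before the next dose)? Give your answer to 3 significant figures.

8.61 ng/mL

Fraction remaining after one interval: e^(−kτ) = e^(−0.02300 × 64.0) = 0.2295
R = 1 / (1 − 0.2295) = 1.298
Css,max = 28.9 × 1.298 = 37.51 ng/mL
Css,min = Css,max × e^(−kτ) = 37.51 × 0.2295 ≈ 8.61 ng/mL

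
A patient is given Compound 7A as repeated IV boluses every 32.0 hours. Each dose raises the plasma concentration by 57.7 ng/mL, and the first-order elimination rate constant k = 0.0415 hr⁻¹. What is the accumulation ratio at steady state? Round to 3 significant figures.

1.36

Fraction remaining after one interval: e^(−kτ) = e^(−0.04150 × 32.0) = 0.2650
R = 1 / (1 − 0.2650) = 1 / 0.7350 ≈ 1.36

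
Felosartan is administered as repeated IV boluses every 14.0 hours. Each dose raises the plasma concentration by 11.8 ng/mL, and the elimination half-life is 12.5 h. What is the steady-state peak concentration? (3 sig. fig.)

k = ln 2 / 12.5 = 0.05545 h⁻¹
Fraction remaining after one interval: e^(−kτ) = e^(−0.05545 × 14.0) = 0.4601
R = 1 / (1 − 0.4601) = 1.852
Css,max = 11.8 × 1.852 ≈ 21.9 ng/mL

21.9 ng/mL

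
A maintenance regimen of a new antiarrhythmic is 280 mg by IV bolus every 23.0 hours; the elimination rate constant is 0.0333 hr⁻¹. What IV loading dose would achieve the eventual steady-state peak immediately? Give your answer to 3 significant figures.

Accumulation ratio R = 1 / (1 − e^(−kτ)) = 1 / (1 − e^(−0.03330×23.0)) = 1 / (1 − 0.4649) = 1.869
Loading dose = maintenance dose × R = 280 × 1.869 ≈ 523 mg

523 mg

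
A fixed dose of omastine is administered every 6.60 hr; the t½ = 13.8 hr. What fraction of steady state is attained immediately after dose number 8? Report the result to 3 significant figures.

k = ln 2 / 13.8 = 0.05023 hr⁻¹
f_n = 1 − e^(−nkτ) = 1 − e^(−8 × 0.05023 × 6.60) = 1 − e^(−2.652) = 1 − 0.07051 ≈ 0.929

0.929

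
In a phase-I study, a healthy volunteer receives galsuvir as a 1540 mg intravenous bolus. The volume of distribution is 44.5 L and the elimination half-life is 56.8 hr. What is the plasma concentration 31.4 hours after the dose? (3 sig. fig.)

C₀ = dose / V = 1540 / 44.5 = 34.61 mg/L
k = ln 2 / 56.8 = 0.01220 hr⁻¹
C(t) = C₀ e^(−kt) = 34.61 × e^(−0.01220 × 31.4) = 34.61 × e^(−0.3832) = 34.61 × 0.6817 ≈ 23.6 mg/L

23.6 mg/L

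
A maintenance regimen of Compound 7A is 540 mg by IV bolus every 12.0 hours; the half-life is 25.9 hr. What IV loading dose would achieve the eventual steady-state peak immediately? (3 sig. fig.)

1970 mg

k = ln 2 / 25.9 = 0.02676 hr⁻¹
Accumulation ratio R = 1 / (1 − e^(−kτ)) = 1 / (1 − e^(−0.02676×12.0)) = 1 / (1 − 0.7253) = 3.641
Loading dose = maintenance dose × R = 540 × 3.641 ≈ 1970 mg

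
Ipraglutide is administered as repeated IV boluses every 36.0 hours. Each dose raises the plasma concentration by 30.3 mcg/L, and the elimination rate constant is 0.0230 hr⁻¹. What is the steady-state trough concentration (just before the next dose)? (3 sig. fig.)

23.5 mcg/L

Fraction remaining after one interval: e^(−kτ) = e^(−0.02300 × 36.0) = 0.4369
R = 1 / (1 − 0.4369) = 1.776
Css,max = 30.3 × 1.776 = 53.81 mcg/L
Css,min = Css,max × e^(−kτ) = 53.81 × 0.4369 ≈ 23.5 mcg/L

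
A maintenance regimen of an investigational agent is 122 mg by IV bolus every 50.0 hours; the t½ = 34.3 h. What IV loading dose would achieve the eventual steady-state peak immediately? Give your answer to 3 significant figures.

k = ln 2 / 34.3 = 0.02021 h⁻¹
Accumulation ratio R = 1 / (1 − e^(−kτ)) = 1 / (1 − e^(−0.02021×50.0)) = 1 / (1 − 0.3641) = 1.572
Loading dose = maintenance dose × R = 122 × 1.572 ≈ 192 mg

192 mg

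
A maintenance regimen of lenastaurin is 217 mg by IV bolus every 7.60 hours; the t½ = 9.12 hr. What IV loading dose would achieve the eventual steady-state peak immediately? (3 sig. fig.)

k = ln 2 / 9.12 = 0.07600 hr⁻¹
Accumulation ratio R = 1 / (1 − e^(−kτ)) = 1 / (1 − e^(−0.07600×7.60)) = 1 / (1 − 0.5612) = 2.279
Loading dose = maintenance dose × R = 217 × 2.279 ≈ 495 mg

495 mg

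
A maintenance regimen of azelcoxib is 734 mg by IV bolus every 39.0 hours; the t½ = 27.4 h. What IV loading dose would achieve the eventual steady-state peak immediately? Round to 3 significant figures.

k = ln 2 / 27.4 = 0.02530 h⁻¹
Accumulation ratio R = 1 / (1 − e^(−kτ)) = 1 / (1 − e^(−0.02530×39.0)) = 1 / (1 − 0.3728) = 1.594
Loading dose = maintenance dose × R = 734 × 1.594 ≈ 1170 mg

1170 mg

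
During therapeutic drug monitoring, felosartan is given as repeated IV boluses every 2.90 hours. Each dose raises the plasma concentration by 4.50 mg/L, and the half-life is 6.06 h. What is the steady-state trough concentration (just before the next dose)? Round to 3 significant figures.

11.4 mg/L

k = ln 2 / 6.06 = 0.1144 h⁻¹
Fraction remaining after one interval: e^(−kτ) = e^(−0.1144 × 2.90) = 0.7177
R = 1 / (1 − 0.7177) = 3.542
Css,max = 4.50 × 3.542 = 15.94 mg/L
Css,min = Css,max × e^(−kτ) = 15.94 × 0.7177 ≈ 11.4 mg/L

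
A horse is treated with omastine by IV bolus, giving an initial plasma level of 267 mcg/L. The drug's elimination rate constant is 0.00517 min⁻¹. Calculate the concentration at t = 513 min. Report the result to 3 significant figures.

C(t) = C₀ e^(−kt) = 267 × e^(−0.005170 × 513) = 267 × e^(−2.652) = 267 × 0.07050 ≈ 18.8 mcg/L

18.8 mcg/L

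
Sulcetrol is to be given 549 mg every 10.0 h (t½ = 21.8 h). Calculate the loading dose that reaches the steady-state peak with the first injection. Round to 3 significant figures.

k = ln 2 / 21.8 = 0.03180 h⁻¹
Accumulation ratio R = 1 / (1 − e^(−kτ)) = 1 / (1 − e^(−0.03180×10.0)) = 1 / (1 − 0.7276) = 3.672
Loading dose = maintenance dose × R = 549 × 3.672 ≈ 2020 mg

2020 mg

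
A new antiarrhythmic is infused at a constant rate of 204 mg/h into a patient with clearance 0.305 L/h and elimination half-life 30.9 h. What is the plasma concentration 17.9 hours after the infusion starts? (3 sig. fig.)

Css = rate / CL = 204 / 0.305 = 668.9 µg/mL
k = ln 2 / 30.9 = 0.02243 h⁻¹
C(t) = Css (1 − e^(−kt)) = 668.9 × (1 − e^(−0.4015)) = 668.9 × 0.3307 ≈ 221 µg/mL

221 µg/mL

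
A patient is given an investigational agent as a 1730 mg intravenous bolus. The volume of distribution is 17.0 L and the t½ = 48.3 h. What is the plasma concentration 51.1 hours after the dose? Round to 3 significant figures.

48.9 µg/mL

C₀ = dose / V = 1730 / 17.0 = 101.8 µg/mL
k = ln 2 / 48.3 = 0.01435 h⁻¹
C(t) = C₀ e^(−kt) = 101.8 × e^(−0.01435 × 51.1) = 101.8 × e^(−0.7333) = 101.8 × 0.4803 ≈ 48.9 µg/mL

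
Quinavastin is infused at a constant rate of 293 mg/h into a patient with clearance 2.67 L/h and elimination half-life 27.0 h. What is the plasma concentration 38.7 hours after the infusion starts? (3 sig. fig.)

69.1 mg/L

Css = rate / CL = 293 / 2.67 = 109.7 mg/L
k = ln 2 / 27.0 = 0.02567 h⁻¹
C(t) = Css (1 − e^(−kt)) = 109.7 × (1 − e^(−0.9935)) = 109.7 × 0.6297 ≈ 69.1 mg/L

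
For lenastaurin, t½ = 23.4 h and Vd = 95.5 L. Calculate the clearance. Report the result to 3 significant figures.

k = ln 2 / t½ = ln 2 / 23.4 = 0.02962 h⁻¹
CL = k · V = 0.02962 × 95.5 ≈ 2.83 L/h

2.83 L/h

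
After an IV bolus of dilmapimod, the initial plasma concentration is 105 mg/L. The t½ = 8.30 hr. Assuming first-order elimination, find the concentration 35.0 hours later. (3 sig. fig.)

k = ln 2 / 8.30 = 0.08351 hr⁻¹
C(t) = C₀ e^(−kt) = 105 × e^(−0.08351 × 35.0) = 105 × e^(−2.923) = 105 × 0.05378 ≈ 5.65 mg/L

5.65 mg/L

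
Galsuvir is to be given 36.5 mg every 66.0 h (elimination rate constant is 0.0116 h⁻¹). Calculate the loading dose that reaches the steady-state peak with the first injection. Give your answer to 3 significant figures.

Accumulation ratio R = 1 / (1 − e^(−kτ)) = 1 / (1 − e^(−0.01160×66.0)) = 1 / (1 − 0.4651) = 1.869
Loading dose = maintenance dose × R = 36.5 × 1.869 ≈ 68.2 mg

68.2 mg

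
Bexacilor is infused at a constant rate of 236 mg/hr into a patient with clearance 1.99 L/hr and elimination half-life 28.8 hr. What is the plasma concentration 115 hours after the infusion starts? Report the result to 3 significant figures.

Css = rate / CL = 236 / 1.99 = 118.6 mg/L
k = ln 2 / 28.8 = 0.02407 hr⁻¹
C(t) = Css (1 − e^(−kt)) = 118.6 × (1 − e^(−2.768)) = 118.6 × 0.9372 ≈ 111 mg/L

111 mg/L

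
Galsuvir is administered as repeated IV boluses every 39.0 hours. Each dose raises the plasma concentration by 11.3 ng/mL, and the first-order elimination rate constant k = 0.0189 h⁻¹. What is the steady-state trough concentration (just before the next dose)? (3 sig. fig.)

Fraction remaining after one interval: e^(−kτ) = e^(−0.01890 × 39.0) = 0.4785
R = 1 / (1 − 0.4785) = 1.918
Css,max = 11.3 × 1.918 = 21.67 ng/mL
Css,min = Css,max × e^(−kτ) = 21.67 × 0.4785 ≈ 10.4 ng/mL

10.4 ng/mL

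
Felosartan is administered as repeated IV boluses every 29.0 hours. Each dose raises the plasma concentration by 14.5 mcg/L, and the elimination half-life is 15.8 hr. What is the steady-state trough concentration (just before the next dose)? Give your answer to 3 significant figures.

k = ln 2 / 15.8 = 0.04387 hr⁻¹
Fraction remaining after one interval: e^(−kτ) = e^(−0.04387 × 29.0) = 0.2802
R = 1 / (1 − 0.2802) = 1.389
Css,max = 14.5 × 1.389 = 20.14 mcg/L
Css,min = Css,max × e^(−kτ) = 20.14 × 0.2802 ≈ 5.64 mcg/L

5.64 mcg/L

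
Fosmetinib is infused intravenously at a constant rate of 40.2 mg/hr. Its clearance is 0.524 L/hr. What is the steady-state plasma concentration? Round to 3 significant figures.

76.7 µg/mL

Css = infusion rate / CL = 40.2 / 0.524 ≈ 76.7 µg/mL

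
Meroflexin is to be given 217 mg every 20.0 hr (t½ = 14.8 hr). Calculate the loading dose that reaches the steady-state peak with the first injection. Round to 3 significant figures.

k = ln 2 / 14.8 = 0.04683 hr⁻¹
Accumulation ratio R = 1 / (1 − e^(−kτ)) = 1 / (1 − e^(−0.04683×20.0)) = 1 / (1 − 0.3919) = 1.645
Loading dose = maintenance dose × R = 217 × 1.645 ≈ 357 mg

357 mg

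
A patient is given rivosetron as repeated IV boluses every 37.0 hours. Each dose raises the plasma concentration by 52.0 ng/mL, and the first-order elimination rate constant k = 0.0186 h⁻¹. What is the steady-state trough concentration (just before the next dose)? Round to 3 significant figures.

52.5 ng/mL

Fraction remaining after one interval: e^(−kτ) = e^(−0.01860 × 37.0) = 0.5025
R = 1 / (1 − 0.5025) = 2.010
Css,max = 52.0 × 2.010 = 104.5 ng/mL
Css,min = Css,max × e^(−kτ) = 104.5 × 0.5025 ≈ 52.5 ng/mL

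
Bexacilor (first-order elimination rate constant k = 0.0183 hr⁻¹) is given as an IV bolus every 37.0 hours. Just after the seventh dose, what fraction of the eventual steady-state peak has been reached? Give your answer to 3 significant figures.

0.991

f_n = 1 − e^(−nkτ) = 1 − e^(−7 × 0.01830 × 37.0) = 1 − e^(−4.740) = 1 − 0.008741 ≈ 0.991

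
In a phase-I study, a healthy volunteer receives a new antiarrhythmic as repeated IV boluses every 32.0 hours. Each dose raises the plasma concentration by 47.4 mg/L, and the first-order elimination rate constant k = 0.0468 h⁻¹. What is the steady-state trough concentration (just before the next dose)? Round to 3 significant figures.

13.7 mg/L

Fraction remaining after one interval: e^(−kτ) = e^(−0.04680 × 32.0) = 0.2237
R = 1 / (1 − 0.2237) = 1.288
Css,max = 47.4 × 1.288 = 61.06 mg/L
Css,min = Css,max × e^(−kτ) = 61.06 × 0.2237 ≈ 13.7 mg/L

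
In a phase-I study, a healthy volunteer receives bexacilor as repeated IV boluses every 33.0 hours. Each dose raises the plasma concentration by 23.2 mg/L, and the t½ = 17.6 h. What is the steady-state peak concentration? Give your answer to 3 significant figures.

k = ln 2 / 17.6 = 0.03938 h⁻¹
Fraction remaining after one interval: e^(−kτ) = e^(−0.03938 × 33.0) = 0.2726
R = 1 / (1 − 0.2726) = 1.375
Css,max = 23.2 × 1.375 ≈ 31.9 mg/L

31.9 mg/L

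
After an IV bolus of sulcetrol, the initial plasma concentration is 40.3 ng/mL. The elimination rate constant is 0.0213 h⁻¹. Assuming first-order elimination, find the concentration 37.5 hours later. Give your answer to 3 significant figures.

C(t) = C₀ e^(−kt) = 40.3 × e^(−0.02130 × 37.5) = 40.3 × e^(−0.7987) = 40.3 × 0.4499 ≈ 18.1 ng/mL

18.1 ng/mL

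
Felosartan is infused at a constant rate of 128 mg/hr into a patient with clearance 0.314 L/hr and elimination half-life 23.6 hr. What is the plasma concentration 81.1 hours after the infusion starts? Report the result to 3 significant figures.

Css = rate / CL = 128 / 0.314 = 407.6 mg/L
k = ln 2 / 23.6 = 0.02937 hr⁻¹
C(t) = Css (1 − e^(−kt)) = 407.6 × (1 − e^(−2.382)) = 407.6 × 0.9076 ≈ 370 mg/L

370 mg/L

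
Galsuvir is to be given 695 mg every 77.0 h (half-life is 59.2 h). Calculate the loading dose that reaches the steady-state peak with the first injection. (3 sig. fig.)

k = ln 2 / 59.2 = 0.01171 h⁻¹
Accumulation ratio R = 1 / (1 − e^(−kτ)) = 1 / (1 − e^(−0.01171×77.0)) = 1 / (1 − 0.4059) = 1.683
Loading dose = maintenance dose × R = 695 × 1.683 ≈ 1170 mg

1170 mg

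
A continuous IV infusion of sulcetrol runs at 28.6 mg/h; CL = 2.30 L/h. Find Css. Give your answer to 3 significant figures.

12.4 µg/mL

Css = infusion rate / CL = 28.6 / 2.30 ≈ 12.4 µg/mL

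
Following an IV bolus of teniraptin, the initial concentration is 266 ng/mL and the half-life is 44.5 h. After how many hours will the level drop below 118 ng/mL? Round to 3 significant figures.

k = ln 2 / 44.5 = 0.01558 h⁻¹
C(t) = C₀ e^(−kt)  ⇒  t = ln(C₀/C) / k
t = ln(266/118) / 0.01558 = 0.8128 / 0.01558 ≈ 52.2 hours

52.2 hours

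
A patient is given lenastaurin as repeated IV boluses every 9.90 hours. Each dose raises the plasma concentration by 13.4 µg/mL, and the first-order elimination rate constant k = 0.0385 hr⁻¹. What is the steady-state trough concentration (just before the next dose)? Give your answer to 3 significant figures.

Fraction remaining after one interval: e^(−kτ) = e^(−0.03850 × 9.90) = 0.6831
R = 1 / (1 − 0.6831) = 3.155
Css,max = 13.4 × 3.155 = 42.28 µg/mL
Css,min = Css,max × e^(−kτ) = 42.28 × 0.6831 ≈ 28.9 µg/mL

28.9 µg/mL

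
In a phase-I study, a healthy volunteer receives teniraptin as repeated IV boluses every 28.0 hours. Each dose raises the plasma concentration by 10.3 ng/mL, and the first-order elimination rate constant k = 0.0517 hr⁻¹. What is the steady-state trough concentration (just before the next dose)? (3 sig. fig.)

Fraction remaining after one interval: e^(−kτ) = e^(−0.05170 × 28.0) = 0.2351
R = 1 / (1 − 0.2351) = 1.307
Css,max = 10.3 × 1.307 = 13.47 ng/mL
Css,min = Css,max × e^(−kτ) = 13.47 × 0.2351 ≈ 3.17 ng/mL

3.17 ng/mL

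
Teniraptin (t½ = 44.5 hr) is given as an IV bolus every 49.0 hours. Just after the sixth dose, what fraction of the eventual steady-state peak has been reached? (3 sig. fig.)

0.990

k = ln 2 / 44.5 = 0.01558 hr⁻¹
f_n = 1 − e^(−nkτ) = 1 − e^(−6 × 0.01558 × 49.0) = 1 − e^(−4.579) = 1 − 0.01026 ≈ 0.990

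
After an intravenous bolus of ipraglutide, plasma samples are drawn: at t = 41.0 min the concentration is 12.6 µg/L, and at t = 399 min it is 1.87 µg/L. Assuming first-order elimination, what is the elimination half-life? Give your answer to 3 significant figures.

130 minutes

k = ln(C₁/C₂) / (t₂ − t₁) = ln(12.6/1.87) / (399 − 41.0)
  = 1.908 / 358.0 = 0.005329 min⁻¹
t½ = ln 2 / k = ln 2 / 0.005329 ≈ 130 minutes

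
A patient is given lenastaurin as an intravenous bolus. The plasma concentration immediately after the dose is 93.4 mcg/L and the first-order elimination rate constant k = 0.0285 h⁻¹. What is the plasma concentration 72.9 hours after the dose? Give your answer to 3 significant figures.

11.7 mcg/L

C(t) = C₀ e^(−kt) = 93.4 × e^(−0.02850 × 72.9) = 93.4 × e^(−2.078) = 93.4 × 0.1252 ≈ 11.7 mcg/L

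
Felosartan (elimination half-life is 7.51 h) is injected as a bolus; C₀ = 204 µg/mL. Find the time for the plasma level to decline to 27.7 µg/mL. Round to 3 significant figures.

k = ln 2 / 7.51 = 0.09230 h⁻¹
C(t) = C₀ e^(−kt)  ⇒  t = ln(C₀/C) / k
t = ln(204/27.7) / 0.09230 = 1.997 / 0.09230 ≈ 21.6 hours

21.6 hours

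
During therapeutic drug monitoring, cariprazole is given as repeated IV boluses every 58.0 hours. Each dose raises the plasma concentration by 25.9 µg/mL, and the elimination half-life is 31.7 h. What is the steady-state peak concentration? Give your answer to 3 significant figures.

k = ln 2 / 31.7 = 0.02187 h⁻¹
Fraction remaining after one interval: e^(−kτ) = e^(−0.02187 × 58.0) = 0.2813
R = 1 / (1 − 0.2813) = 1.391
Css,max = 25.9 × 1.391 ≈ 36.0 µg/mL

36.0 µg/mL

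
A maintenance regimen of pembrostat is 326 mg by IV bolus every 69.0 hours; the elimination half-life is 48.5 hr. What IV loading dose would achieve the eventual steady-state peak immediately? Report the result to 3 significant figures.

520 mg

k = ln 2 / 48.5 = 0.01429 hr⁻¹
Accumulation ratio R = 1 / (1 − e^(−kτ)) = 1 / (1 − e^(−0.01429×69.0)) = 1 / (1 − 0.3730) = 1.595
Loading dose = maintenance dose × R = 326 × 1.595 ≈ 520 mg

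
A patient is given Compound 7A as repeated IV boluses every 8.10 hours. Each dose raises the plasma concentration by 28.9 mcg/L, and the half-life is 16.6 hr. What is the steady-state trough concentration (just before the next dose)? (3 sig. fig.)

k = ln 2 / 16.6 = 0.04176 hr⁻¹
Fraction remaining after one interval: e^(−kτ) = e^(−0.04176 × 8.10) = 0.7130
R = 1 / (1 − 0.7130) = 3.485
Css,max = 28.9 × 3.485 = 100.7 mcg/L
Css,min = Css,max × e^(−kτ) = 100.7 × 0.7130 ≈ 71.8 mcg/L

71.8 mcg/L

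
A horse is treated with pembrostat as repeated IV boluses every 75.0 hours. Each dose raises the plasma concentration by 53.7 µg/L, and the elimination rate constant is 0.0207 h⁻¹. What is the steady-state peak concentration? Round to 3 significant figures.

Fraction remaining after one interval: e^(−kτ) = e^(−0.02070 × 75.0) = 0.2117
R = 1 / (1 − 0.2117) = 1.269
Css,max = 53.7 × 1.269 ≈ 68.1 µg/L

68.1 µg/L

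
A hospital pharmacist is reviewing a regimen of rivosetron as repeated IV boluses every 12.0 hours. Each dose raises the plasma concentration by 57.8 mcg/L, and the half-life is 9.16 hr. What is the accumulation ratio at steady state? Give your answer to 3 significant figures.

1.68

k = ln 2 / 9.16 = 0.07567 hr⁻¹
Fraction remaining after one interval: e^(−kτ) = e^(−0.07567 × 12.0) = 0.4033
R = 1 / (1 − 0.4033) = 1 / 0.5967 ≈ 1.68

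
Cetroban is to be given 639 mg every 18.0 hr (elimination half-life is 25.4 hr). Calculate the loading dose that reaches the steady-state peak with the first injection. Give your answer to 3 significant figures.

k = ln 2 / 25.4 = 0.02729 hr⁻¹
Accumulation ratio R = 1 / (1 − e^(−kτ)) = 1 / (1 − e^(−0.02729×18.0)) = 1 / (1 − 0.6119) = 2.577
Loading dose = maintenance dose × R = 639 × 2.577 ≈ 1650 mg

1650 mg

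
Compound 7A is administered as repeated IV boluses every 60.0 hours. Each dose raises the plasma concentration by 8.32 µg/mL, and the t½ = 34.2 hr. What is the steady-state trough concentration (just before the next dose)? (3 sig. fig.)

3.50 µg/mL

k = ln 2 / 34.2 = 0.02027 hr⁻¹
Fraction remaining after one interval: e^(−kτ) = e^(−0.02027 × 60.0) = 0.2964
R = 1 / (1 − 0.2964) = 1.421
Css,max = 8.32 × 1.421 = 11.82 µg/mL
Css,min = Css,max × e^(−kτ) = 11.82 × 0.2964 ≈ 3.50 µg/mL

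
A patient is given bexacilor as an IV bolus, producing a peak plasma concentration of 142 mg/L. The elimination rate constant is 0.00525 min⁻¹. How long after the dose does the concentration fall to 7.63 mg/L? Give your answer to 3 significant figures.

C(t) = C₀ e^(−kt)  ⇒  t = ln(C₀/C) / k
t = ln(142/7.63) / 0.005250 = 2.924 / 0.005250 ≈ 557 minutes

557 minutes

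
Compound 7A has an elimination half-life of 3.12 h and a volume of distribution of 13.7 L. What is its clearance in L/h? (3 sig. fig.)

3.04 L/h

k = ln 2 / t½ = ln 2 / 3.12 = 0.2222 h⁻¹
CL = k · V = 0.2222 × 13.7 ≈ 3.04 L/h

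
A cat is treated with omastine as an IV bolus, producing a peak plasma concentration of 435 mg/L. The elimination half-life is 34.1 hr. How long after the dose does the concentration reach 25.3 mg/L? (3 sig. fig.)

140 hours

k = ln 2 / 34.1 = 0.02033 hr⁻¹
C(t) = C₀ e^(−kt)  ⇒  t = ln(C₀/C) / k
t = ln(435/25.3) / 0.02033 = 2.845 / 0.02033 ≈ 140 hours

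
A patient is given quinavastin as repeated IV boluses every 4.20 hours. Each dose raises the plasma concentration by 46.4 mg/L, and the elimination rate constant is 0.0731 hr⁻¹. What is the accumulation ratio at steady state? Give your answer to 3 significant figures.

3.78

Fraction remaining after one interval: e^(−kτ) = e^(−0.07310 × 4.20) = 0.7356
R = 1 / (1 − 0.7356) = 1 / 0.2644 ≈ 3.78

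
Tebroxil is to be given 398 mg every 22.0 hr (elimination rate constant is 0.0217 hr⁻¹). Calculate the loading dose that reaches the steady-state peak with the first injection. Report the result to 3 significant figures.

1050 mg

Accumulation ratio R = 1 / (1 − e^(−kτ)) = 1 / (1 − e^(−0.02170×22.0)) = 1 / (1 − 0.6204) = 2.634
Loading dose = maintenance dose × R = 398 × 2.634 ≈ 1050 mg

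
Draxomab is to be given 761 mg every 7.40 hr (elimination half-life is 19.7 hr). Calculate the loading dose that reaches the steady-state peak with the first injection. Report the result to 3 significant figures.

k = ln 2 / 19.7 = 0.03519 hr⁻¹
Accumulation ratio R = 1 / (1 − e^(−kτ)) = 1 / (1 − e^(−0.03519×7.40)) = 1 / (1 − 0.7708) = 4.362
Loading dose = maintenance dose × R = 761 × 4.362 ≈ 3320 mg

3320 mg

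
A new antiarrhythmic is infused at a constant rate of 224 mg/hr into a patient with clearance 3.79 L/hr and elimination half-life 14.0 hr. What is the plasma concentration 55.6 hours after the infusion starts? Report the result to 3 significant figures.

Css = rate / CL = 224 / 3.79 = 59.10 mg/L
k = ln 2 / 14.0 = 0.04951 hr⁻¹
C(t) = Css (1 − e^(−kt)) = 59.10 × (1 − e^(−2.753)) = 59.10 × 0.9362 ≈ 55.3 mg/L

55.3 mg/L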